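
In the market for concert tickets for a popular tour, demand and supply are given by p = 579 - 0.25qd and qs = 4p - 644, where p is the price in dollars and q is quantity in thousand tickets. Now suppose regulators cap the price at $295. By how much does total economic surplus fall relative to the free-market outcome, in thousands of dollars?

Rearranging demand gives qd = 2316 - 4p. Setting quantity demanded equal to quantity supplied, 2316 - 4p = 4p - 644, gives p* = 370 and q* = 836.
Because the ceiling (295) lies below the market-clearing price, it is binding.
At p = 295: qd = 2316 - 4·295 = 1136 and qs = 4·295 - 644 = 536.
Quantity traded falls to 536. At q = 536 the demand price is (2316 - 536)/4 = 445 and the supply price is (644 + 536)/4 = 295.
Deadweight loss = ½ · (445 - 295) · (836 - 536) = ½ · 150 · 300 = 22500.

22500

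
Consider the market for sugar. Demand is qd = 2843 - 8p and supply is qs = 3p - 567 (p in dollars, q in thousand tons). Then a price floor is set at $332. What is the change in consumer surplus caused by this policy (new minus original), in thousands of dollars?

-6050

Without the control the market clears where 2843 - 8p = 3p - 567, i.e. p* = 310 and q* = 363.
Since 332 > 310, the floor is binding.
At p = 332: qd = 2843 - 8·332 = 187 and qs = 3·332 - 567 = 429.
Consumer surplus without the control is ½ · (355.375 - 310) · 363 = 8235.5625.
With the floor, consumers buy 187 units at 332, so CS = ½ · (355.375 - 332) · 187 = 2185.5625.
Change in consumer surplus = 2185.5625 - 8235.5625 = -6050.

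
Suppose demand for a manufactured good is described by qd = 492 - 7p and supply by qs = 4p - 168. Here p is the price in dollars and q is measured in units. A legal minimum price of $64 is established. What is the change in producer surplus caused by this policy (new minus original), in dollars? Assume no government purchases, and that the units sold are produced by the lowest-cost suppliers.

78

Setting quantity demanded equal to quantity supplied, 492 - 7p = 4p - 168, gives p* = 60 and q* = 72.
Since 64 > 60, the floor is binding.
At p = 64: qd = 492 - 7·64 = 44 and qs = 4·64 - 168 = 88.
Producer surplus without the control is ½ · (60 - 42) · 72 = 648.
With the floor, 44 units are sold at 64. The supply price at q = 44 is 53, so PS = ½ · [(64 - 42) + (64 - 53)] · 44 = 726.
Change in producer surplus = 726 - 648 = 78.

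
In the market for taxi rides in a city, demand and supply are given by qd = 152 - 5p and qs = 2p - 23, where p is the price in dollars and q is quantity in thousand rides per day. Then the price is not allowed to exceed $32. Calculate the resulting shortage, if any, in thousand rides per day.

In a free market, 152 - 5p = 2p - 23 gives the equilibrium p* = 25, q* = 27.
The ceiling of 32 is above the equilibrium price 25, so it is not binding; the market clears at p* = 25, q* = 27.
Since the control does not bind, there is no shortage.

0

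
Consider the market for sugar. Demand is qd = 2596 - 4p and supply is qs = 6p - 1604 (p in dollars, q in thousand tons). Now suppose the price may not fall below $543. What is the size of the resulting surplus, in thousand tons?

Equilibrium: 2596 - 4p = 6p - 1604, so 4200 = 10p and p* = 420, q* = 916.
Because the floor (543) lies above the market-clearing price, it is binding.
At p = 543: qd = 2596 - 4·543 = 424 and qs = 6·543 - 1604 = 1654.
Surplus = qs - qd = 1654 - 424 = 1230.

1230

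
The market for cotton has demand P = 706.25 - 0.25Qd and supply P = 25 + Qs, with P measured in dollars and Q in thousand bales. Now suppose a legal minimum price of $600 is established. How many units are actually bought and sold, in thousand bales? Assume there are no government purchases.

Rearranging demand gives Qd = 2825 - 4P; rearranging supply gives Qs = P - 25. Equilibrium: 2825 - 4P = P - 25, so 2850 = 5P and P* = 570, Q* = 545.
Since 600 > 570, the floor is binding.
At P = 600: Qd = 2825 - 4·600 = 425 and Qs = 600 - 25 = 575.
The quantity actually transacted is the short side, demand: 425.

425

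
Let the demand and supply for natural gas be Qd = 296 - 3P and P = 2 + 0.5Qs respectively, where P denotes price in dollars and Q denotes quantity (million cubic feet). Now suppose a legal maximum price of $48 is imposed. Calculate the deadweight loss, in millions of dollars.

Rearranging supply gives Qs = 2P - 4. Setting quantity demanded equal to quantity supplied, 296 - 3P = 2P - 4, gives P* = 60 and Q* = 116.
The ceiling of 48 is below the equilibrium price 60, so it binds.
At P = 48: Qd = 296 - 3·48 = 152 and Qs = 2·48 - 4 = 92.
Quantity traded falls to 92. At Q = 92 the demand price is (296 - 92)/3 = 68 and the supply price is (4 + 92)/2 = 48.
Deadweight loss = ½ · (68 - 48) · (116 - 92) = ½ · 20 · 24 = 240.

240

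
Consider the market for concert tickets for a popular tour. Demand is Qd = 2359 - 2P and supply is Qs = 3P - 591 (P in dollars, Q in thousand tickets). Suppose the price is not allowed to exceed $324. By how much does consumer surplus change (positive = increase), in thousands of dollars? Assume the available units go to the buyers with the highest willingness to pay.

-57855

Without the control the market clears where 2359 - 2P = 3P - 591, i.e. P* = 590 and Q* = 1179.
Because the ceiling (324) lies below the market-clearing price, it is binding.
At P = 324: Qd = 2359 - 2·324 = 1711 and Qs = 3·324 - 591 = 381.
Consumer surplus without the control is ½ · (1179.5 - 590) · 1179 = 347510.25.
With the ceiling, 381 units are sold at 324 (assume they go to the highest-value buyers). The demand price at Q = 381 is 989, so CS = ½ · [(1179.5 - 324) + (989 - 324)] · 381 = 289655.25.
Change in consumer surplus = 289655.25 - 347510.25 = -57855.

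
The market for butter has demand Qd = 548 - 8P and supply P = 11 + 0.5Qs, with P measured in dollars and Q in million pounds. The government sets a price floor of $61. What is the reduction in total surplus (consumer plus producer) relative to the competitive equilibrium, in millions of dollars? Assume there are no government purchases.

320

Rearranging supply gives Qs = 2P - 22. In a free market, 548 - 8P = 2P - 22 gives the equilibrium P* = 57, Q* = 92.
Since 61 > 57, the floor is binding.
At P = 61: Qd = 548 - 8·61 = 60 and Qs = 2·61 - 22 = 100.
Quantity traded falls to 60. At Q = 60 the demand price is (548 - 60)/8 = 61 and the supply price is (22 + 60)/2 = 41.
Deadweight loss = ½ · (61 - 41) · (92 - 60) = ½ · 20 · 32 = 320.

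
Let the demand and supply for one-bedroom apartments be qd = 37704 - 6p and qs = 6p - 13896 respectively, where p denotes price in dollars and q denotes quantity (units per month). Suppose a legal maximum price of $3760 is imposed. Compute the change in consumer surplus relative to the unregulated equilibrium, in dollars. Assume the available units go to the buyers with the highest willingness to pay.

3803760

Without the control the market clears where 37704 - 6p = 6p - 13896, i.e. p* = 4300 and q* = 11904.
Because the ceiling (3760) lies below the market-clearing price, it is binding.
At p = 3760: qd = 37704 - 6·3760 = 15144 and qs = 6·3760 - 13896 = 8664.
Consumer surplus without the control is ½ · (6284 - 4300) · 11904 = 11808768.
With the ceiling, 8664 units are sold at 3760 (assume they go to the highest-value buyers). The demand price at q = 8664 is 4840, so CS = ½ · [(6284 - 3760) + (4840 - 3760)] · 8664 = 15612528.
Change in consumer surplus = 15612528 - 11808768 = 3803760.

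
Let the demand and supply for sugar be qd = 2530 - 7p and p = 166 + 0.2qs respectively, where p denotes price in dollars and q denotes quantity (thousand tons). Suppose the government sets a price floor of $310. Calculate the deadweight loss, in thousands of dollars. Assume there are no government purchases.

7560

Rearranging supply gives qs = 5p - 830. Equilibrium: 2530 - 7p = 5p - 830, so 3360 = 12p and p* = 280, q* = 570.
The floor of 310 is above the equilibrium price 280, so it binds.
At p = 310: qd = 2530 - 7·310 = 360 and qs = 5·310 - 830 = 720.
Quantity traded falls to 360. At q = 360 the demand price is (2530 - 360)/7 = 310 and the supply price is (830 + 360)/5 = 238.
Deadweight loss = ½ · (310 - 238) · (570 - 360) = ½ · 72 · 210 = 7560.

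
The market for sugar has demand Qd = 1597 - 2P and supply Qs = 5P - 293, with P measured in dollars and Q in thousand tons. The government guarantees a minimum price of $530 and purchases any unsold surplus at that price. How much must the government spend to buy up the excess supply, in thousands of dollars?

In a free market, 1597 - 2P = 5P - 293 gives the equilibrium P* = 270, Q* = 1057.
The floor of 530 is above the equilibrium price 270, so it binds.
At P = 530: Qd = 1597 - 2·530 = 537 and Qs = 5·530 - 293 = 2357.
Surplus = Qs - Qd = 1820.
Government expenditure = surplus × support price = 1820 × 530 = 964600.

964600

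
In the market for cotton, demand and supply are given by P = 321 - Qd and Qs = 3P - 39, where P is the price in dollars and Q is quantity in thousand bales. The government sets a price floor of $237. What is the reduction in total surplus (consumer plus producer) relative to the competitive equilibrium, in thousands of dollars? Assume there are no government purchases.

Rearranging demand gives Qd = 321 - P. In a free market, 321 - P = 3P - 39 gives the equilibrium P* = 90, Q* = 231.
Since 237 > 90, the floor is binding.
At P = 237: Qd = 321 - 237 = 84 and Qs = 3·237 - 39 = 672.
Quantity traded falls to 84. At Q = 84 the demand price is 321 - 84 = 237 and the supply price is (39 + 84)/3 = 41.
Deadweight loss = ½ · (237 - 41) · (231 - 84) = ½ · 196 · 147 = 14406.

14406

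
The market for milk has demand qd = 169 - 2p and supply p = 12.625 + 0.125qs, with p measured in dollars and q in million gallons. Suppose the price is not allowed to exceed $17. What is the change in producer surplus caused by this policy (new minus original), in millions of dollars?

Rearranging supply gives qs = 8p - 101. Setting quantity demanded equal to quantity supplied, 169 - 2p = 8p - 101, gives p* = 27 and q* = 115.
The ceiling of 17 is below the equilibrium price 27, so it binds.
At p = 17: qd = 169 - 2·17 = 135 and qs = 8·17 - 101 = 35.
Producer surplus without the control is ½ · (27 - 12.625) · 115 = 826.5625.
With the ceiling, producers sell 35 units at 17, so PS = ½ · (17 - 12.625) · 35 = 76.5625.
Change in producer surplus = 76.5625 - 826.5625 = -750.

-750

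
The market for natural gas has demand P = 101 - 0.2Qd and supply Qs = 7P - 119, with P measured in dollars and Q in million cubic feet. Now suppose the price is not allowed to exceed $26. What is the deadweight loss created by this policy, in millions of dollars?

Rearranging demand gives Qd = 505 - 5P. In a free market, 505 - 5P = 7P - 119 gives the equilibrium P* = 52, Q* = 245.
Because the ceiling (26) lies below the market-clearing price, it is binding.
At P = 26: Qd = 505 - 5·26 = 375 and Qs = 7·26 - 119 = 63.
Quantity traded falls to 63. At Q = 63 the demand price is (505 - 63)/5 = 88.4 and the supply price is (119 + 63)/7 = 26.
Deadweight loss = ½ · (88.4 - 26) · (245 - 63) = ½ · 62.4 · 182 = 5678.4.

5678.4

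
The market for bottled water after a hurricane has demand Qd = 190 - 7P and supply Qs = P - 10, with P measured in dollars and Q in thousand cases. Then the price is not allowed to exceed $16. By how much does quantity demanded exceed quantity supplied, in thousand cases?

Without the control the market clears where 190 - 7P = P - 10, i.e. P* = 25 and Q* = 15.
The ceiling of 16 is below the equilibrium price 25, so it binds.
At P = 16: Qd = 190 - 7·16 = 78 and Qs = 16 - 10 = 6.
Shortage = Qd - Qs = 78 - 6 = 72.

72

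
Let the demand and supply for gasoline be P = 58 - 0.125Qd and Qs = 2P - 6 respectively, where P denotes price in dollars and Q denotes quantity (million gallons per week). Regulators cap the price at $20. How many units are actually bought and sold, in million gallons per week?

34

Rearranging demand gives Qd = 464 - 8P. Without the control the market clears where 464 - 8P = 2P - 6, i.e. P* = 47 and Q* = 88.
Because the ceiling (20) lies below the market-clearing price, it is binding.
At P = 20: Qd = 464 - 8·20 = 304 and Qs = 2·20 - 6 = 34.
The quantity actually transacted is the short side, supply: 34.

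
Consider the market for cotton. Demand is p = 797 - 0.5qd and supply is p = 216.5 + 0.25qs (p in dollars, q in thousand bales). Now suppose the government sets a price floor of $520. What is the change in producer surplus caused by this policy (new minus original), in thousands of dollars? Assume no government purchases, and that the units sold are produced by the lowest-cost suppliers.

Rearranging demand gives qd = 1594 - 2p; rearranging supply gives qs = 4p - 866. Equilibrium: 1594 - 2p = 4p - 866, so 2460 = 6p and p* = 410, q* = 774.
Because the floor (520) lies above the market-clearing price, it is binding.
At p = 520: qd = 1594 - 2·520 = 554 and qs = 4·520 - 866 = 1214.
Producer surplus without the control is ½ · (410 - 216.5) · 774 = 74884.5.
With the floor, 554 units are sold at 520. The supply price at q = 554 is 355, so PS = ½ · [(520 - 216.5) + (520 - 355)] · 554 = 129774.5.
Change in producer surplus = 129774.5 - 74884.5 = 54890.

54890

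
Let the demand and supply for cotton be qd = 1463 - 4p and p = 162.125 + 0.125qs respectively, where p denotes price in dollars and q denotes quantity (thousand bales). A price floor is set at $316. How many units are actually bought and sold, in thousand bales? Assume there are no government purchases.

Rearranging supply gives qs = 8p - 1297. Equilibrium: 1463 - 4p = 8p - 1297, so 2760 = 12p and p* = 230, q* = 543.
Because the floor (316) lies above the market-clearing price, it is binding.
At p = 316: qd = 1463 - 4·316 = 199 and qs = 8·316 - 1297 = 1231.
The quantity actually transacted is the short side, demand: 199.

199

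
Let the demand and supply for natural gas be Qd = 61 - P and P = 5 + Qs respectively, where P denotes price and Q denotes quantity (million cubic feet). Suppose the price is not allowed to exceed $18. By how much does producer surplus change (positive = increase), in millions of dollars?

-307.5

Rearranging supply gives Qs = P - 5. In a free market, 61 - P = P - 5 gives the equilibrium P* = 33, Q* = 28.
The ceiling of 18 is below the equilibrium price 33, so it binds.
At P = 18: Qd = 61 - 18 = 43 and Qs = 18 - 5 = 13.
Producer surplus without the control is ½ · (33 - 5) · 28 = 392.
With the ceiling, producers sell 13 units at 18, so PS = ½ · (18 - 5) · 13 = 84.5.
Change in producer surplus = 84.5 - 392 = -307.5.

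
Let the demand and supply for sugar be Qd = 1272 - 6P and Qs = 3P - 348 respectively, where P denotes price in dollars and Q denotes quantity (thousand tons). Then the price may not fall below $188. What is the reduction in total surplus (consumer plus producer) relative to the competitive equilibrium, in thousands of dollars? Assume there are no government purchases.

Without the control the market clears where 1272 - 6P = 3P - 348, i.e. P* = 180 and Q* = 192.
The floor of 188 is above the equilibrium price 180, so it binds.
At P = 188: Qd = 1272 - 6·188 = 144 and Qs = 3·188 - 348 = 216.
Quantity traded falls to 144. At Q = 144 the demand price is (1272 - 144)/6 = 188 and the supply price is (348 + 144)/3 = 164.
Deadweight loss = ½ · (188 - 164) · (192 - 144) = ½ · 24 · 48 = 576.

576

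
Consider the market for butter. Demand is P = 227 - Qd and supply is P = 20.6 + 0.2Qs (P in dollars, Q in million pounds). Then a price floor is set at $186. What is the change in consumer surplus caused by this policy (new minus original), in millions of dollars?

Rearranging demand gives Qd = 227 - P; rearranging supply gives Qs = 5P - 103. Without the control the market clears where 227 - P = 5P - 103, i.e. P* = 55 and Q* = 172.
Because the floor (186) lies above the market-clearing price, it is binding.
At P = 186: Qd = 227 - 186 = 41 and Qs = 5·186 - 103 = 827.
Consumer surplus without the control is ½ · (227 - 55) · 172 = 14792.
With the floor, consumers buy 41 units at 186, so CS = ½ · (227 - 186) · 41 = 840.5.
Change in consumer surplus = 840.5 - 14792 = -13951.5.

-13951.5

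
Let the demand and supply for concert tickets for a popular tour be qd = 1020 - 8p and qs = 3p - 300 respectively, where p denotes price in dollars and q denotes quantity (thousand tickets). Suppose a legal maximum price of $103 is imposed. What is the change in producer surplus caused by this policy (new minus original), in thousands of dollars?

-586.5

Equilibrium: 1020 - 8p = 3p - 300, so 1320 = 11p and p* = 120, q* = 60.
Since 103 < 120, the ceiling is binding.
At p = 103: qd = 1020 - 8·103 = 196 and qs = 3·103 - 300 = 9.
Producer surplus without the control is ½ · (120 - 100) · 60 = 600.
With the ceiling, producers sell 9 units at 103, so PS = ½ · (103 - 100) · 9 = 13.5.
Change in producer surplus = 13.5 - 600 = -586.5.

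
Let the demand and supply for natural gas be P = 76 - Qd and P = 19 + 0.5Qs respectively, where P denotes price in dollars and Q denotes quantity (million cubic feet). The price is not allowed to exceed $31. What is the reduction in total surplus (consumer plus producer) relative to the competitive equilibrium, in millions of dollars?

Rearranging demand gives Qd = 76 - P; rearranging supply gives Qs = 2P - 38. In a free market, 76 - P = 2P - 38 gives the equilibrium P* = 38, Q* = 38.
The ceiling of 31 is below the equilibrium price 38, so it binds.
At P = 31: Qd = 76 - 31 = 45 and Qs = 2·31 - 38 = 24.
Quantity traded falls to 24. At Q = 24 the demand price is 76 - 24 = 52 and the supply price is (38 + 24)/2 = 31.
Deadweight loss = ½ · (52 - 31) · (38 - 24) = ½ · 21 · 14 = 147.

147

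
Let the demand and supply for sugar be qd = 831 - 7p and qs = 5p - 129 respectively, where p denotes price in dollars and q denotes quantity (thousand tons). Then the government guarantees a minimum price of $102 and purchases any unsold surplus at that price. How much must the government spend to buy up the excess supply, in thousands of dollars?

Without the control the market clears where 831 - 7p = 5p - 129, i.e. p* = 80 and q* = 271.
Because the floor (102) lies above the market-clearing price, it is binding.
At p = 102: qd = 831 - 7·102 = 117 and qs = 5·102 - 129 = 381.
Surplus = qs - qd = 264.
Government expenditure = surplus × support price = 264 × 102 = 26928.

26928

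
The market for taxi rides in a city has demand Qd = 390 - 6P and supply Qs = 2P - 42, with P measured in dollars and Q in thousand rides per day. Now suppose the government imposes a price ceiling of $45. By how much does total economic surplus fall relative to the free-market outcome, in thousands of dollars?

Setting quantity demanded equal to quantity supplied, 390 - 6P = 2P - 42, gives P* = 54 and Q* = 66.
Because the ceiling (45) lies below the market-clearing price, it is binding.
At P = 45: Qd = 390 - 6·45 = 120 and Qs = 2·45 - 42 = 48.
Quantity traded falls to 48. At Q = 48 the demand price is (390 - 48)/6 = 57 and the supply price is (42 + 48)/2 = 45.
Deadweight loss = ½ · (57 - 45) · (66 - 48) = ½ · 12 · 18 = 108.

108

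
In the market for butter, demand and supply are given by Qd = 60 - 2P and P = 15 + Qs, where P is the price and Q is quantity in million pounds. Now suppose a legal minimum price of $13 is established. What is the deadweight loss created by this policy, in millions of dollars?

Rearranging supply gives Qs = P - 15. Setting quantity demanded equal to quantity supplied, 60 - 2P = P - 15, gives P* = 25 and Q* = 10.
Since 13 is below P* = 25, the floor does not bind and the free-market outcome prevails.
Since the control does not bind, no trades are prevented and deadweight loss is zero.

0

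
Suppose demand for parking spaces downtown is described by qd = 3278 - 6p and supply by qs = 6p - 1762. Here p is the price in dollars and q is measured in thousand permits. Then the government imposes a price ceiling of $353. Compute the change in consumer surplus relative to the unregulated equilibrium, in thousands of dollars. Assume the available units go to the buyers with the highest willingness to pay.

Setting quantity demanded equal to quantity supplied, 3278 - 6p = 6p - 1762, gives p* = 420 and q* = 758.
The ceiling of 353 is below the equilibrium price 420, so it binds.
At p = 353: qd = 3278 - 6·353 = 1160 and qs = 6·353 - 1762 = 356.
Consumer surplus without the control is ½ · (1639/3 - 420) · 758 = 143641/3.
With the ceiling, 356 units are sold at 353 (assume they go to the highest-value buyers). The demand price at q = 356 is 487, so CS = ½ · [(1639/3 - 353) + (487 - 353)] · 356 = 174796/3.
Change in consumer surplus = 174796/3 - 143641/3 = 10385.

10385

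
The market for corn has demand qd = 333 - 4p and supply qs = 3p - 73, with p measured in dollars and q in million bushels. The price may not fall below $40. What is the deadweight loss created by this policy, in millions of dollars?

0

Equilibrium: 333 - 4p = 3p - 73, so 406 = 7p and p* = 58, q* = 101.
The floor of 40 is below the equilibrium price 58, so it is not binding; the market clears at p* = 58, q* = 101.
Since the control does not bind, no trades are prevented and deadweight loss is zero.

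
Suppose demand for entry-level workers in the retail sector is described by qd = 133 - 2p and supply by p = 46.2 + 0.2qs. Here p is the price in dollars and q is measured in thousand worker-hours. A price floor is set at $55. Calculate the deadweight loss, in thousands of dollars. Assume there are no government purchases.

12.6

Rearranging supply gives qs = 5p - 231. Without the control the market clears where 133 - 2p = 5p - 231, i.e. p* = 52 and q* = 29.
The floor of 55 is above the equilibrium price 52, so it binds.
At p = 55: qd = 133 - 2·55 = 23 and qs = 5·55 - 231 = 44.
Quantity traded falls to 23. At q = 23 the demand price is (133 - 23)/2 = 55 and the supply price is (231 + 23)/5 = 50.8.
Deadweight loss = ½ · (55 - 50.8) · (29 - 23) = ½ · 4.2 · 6 = 12.6.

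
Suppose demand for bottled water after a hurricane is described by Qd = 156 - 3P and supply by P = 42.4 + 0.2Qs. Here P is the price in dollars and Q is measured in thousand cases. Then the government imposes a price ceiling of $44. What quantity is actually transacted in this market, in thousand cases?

8

Rearranging supply gives Qs = 5P - 212. Equilibrium: 156 - 3P = 5P - 212, so 368 = 8P and P* = 46, Q* = 18.
Since 44 < 46, the ceiling is binding.
At P = 44: Qd = 156 - 3·44 = 24 and Qs = 5·44 - 212 = 8.
The quantity actually transacted is the short side, supply: 8.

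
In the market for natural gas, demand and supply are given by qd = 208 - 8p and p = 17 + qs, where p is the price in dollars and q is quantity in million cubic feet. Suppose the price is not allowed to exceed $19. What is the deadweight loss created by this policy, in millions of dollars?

20.25

Rearranging supply gives qs = p - 17. Without the control the market clears where 208 - 8p = p - 17, i.e. p* = 25 and q* = 8.
The ceiling of 19 is below the equilibrium price 25, so it binds.
At p = 19: qd = 208 - 8·19 = 56 and qs = 19 - 17 = 2.
Quantity traded falls to 2. At q = 2 the demand price is (208 - 2)/8 = 25.75 and the supply price is 17 + 2 = 19.
Deadweight loss = ½ · (25.75 - 19) · (8 - 2) = ½ · 6.75 · 6 = 20.25.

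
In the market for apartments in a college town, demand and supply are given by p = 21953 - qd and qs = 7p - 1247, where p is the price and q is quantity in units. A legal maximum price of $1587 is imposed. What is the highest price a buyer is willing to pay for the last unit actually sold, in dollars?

12091

Rearranging demand gives qd = 21953 - p. Without the control the market clears where 21953 - p = 7p - 1247, i.e. p* = 2900 and q* = 19053.
The ceiling of 1587 is below the equilibrium price 2900, so it binds.
At p = 1587: qd = 21953 - 1587 = 20366 and qs = 7·1587 - 1247 = 9862.
Only 9862 units reach the market. On the demand curve, the marginal buyer's willingness to pay at q = 9862 is (21953 - 9862) = 12091.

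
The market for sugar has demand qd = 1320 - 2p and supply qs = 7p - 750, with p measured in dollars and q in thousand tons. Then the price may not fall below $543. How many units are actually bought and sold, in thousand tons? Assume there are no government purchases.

In a free market, 1320 - 2p = 7p - 750 gives the equilibrium p* = 230, q* = 860.
The floor of 543 is above the equilibrium price 230, so it binds.
At p = 543: qd = 1320 - 2·543 = 234 and qs = 7·543 - 750 = 3051.
The quantity actually transacted is the short side, demand: 234.

234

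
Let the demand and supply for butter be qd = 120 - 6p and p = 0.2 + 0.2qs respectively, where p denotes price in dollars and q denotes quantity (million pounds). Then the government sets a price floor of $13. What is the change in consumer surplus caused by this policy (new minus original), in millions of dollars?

-96

Rearranging supply gives qs = 5p - 1. Without the control the market clears where 120 - 6p = 5p - 1, i.e. p* = 11 and q* = 54.
Because the floor (13) lies above the market-clearing price, it is binding.
At p = 13: qd = 120 - 6·13 = 42 and qs = 5·13 - 1 = 64.
Consumer surplus without the control is ½ · (20 - 11) · 54 = 243.
With the floor, consumers buy 42 units at 13, so CS = ½ · (20 - 13) · 42 = 147.
Change in consumer surplus = 147 - 243 = -96.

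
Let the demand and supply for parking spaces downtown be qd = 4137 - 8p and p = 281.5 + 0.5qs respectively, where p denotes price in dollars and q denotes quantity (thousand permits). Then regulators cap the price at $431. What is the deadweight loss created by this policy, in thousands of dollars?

Rearranging supply gives qs = 2p - 563. Equilibrium: 4137 - 8p = 2p - 563, so 4700 = 10p and p* = 470, q* = 377.
Because the ceiling (431) lies below the market-clearing price, it is binding.
At p = 431: qd = 4137 - 8·431 = 689 and qs = 2·431 - 563 = 299.
Quantity traded falls to 299. At q = 299 the demand price is (4137 - 299)/8 = 479.75 and the supply price is (563 + 299)/2 = 431.
Deadweight loss = ½ · (479.75 - 431) · (377 - 299) = ½ · 48.75 · 78 = 1901.25.

1901.25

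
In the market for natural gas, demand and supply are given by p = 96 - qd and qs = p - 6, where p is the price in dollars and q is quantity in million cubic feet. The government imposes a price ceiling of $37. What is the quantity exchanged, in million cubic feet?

Rearranging demand gives qd = 96 - p. Without the control the market clears where 96 - p = p - 6, i.e. p* = 51 and q* = 45.
Since 37 < 51, the ceiling is binding.
At p = 37: qd = 96 - 37 = 59 and qs = 37 - 6 = 31.
The quantity actually transacted is the short side, supply: 31.

31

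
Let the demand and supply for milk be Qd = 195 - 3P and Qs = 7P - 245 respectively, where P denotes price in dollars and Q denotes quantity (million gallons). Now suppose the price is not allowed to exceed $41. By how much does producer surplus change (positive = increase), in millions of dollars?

Without the control the market clears where 195 - 3P = 7P - 245, i.e. P* = 44 and Q* = 63.
Because the ceiling (41) lies below the market-clearing price, it is binding.
At P = 41: Qd = 195 - 3·41 = 72 and Qs = 7·41 - 245 = 42.
Producer surplus without the control is ½ · (44 - 35) · 63 = 283.5.
With the ceiling, producers sell 42 units at 41, so PS = ½ · (41 - 35) · 42 = 126.
Change in producer surplus = 126 - 283.5 = -157.5.

-157.5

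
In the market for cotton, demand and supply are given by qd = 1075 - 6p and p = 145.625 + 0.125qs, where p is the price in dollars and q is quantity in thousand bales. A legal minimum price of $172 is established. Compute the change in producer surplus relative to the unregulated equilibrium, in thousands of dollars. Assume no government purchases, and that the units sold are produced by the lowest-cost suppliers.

Rearranging supply gives qs = 8p - 1165. In a free market, 1075 - 6p = 8p - 1165 gives the equilibrium p* = 160, q* = 115.
The floor of 172 is above the equilibrium price 160, so it binds.
At p = 172: qd = 1075 - 6·172 = 43 and qs = 8·172 - 1165 = 211.
Producer surplus without the control is ½ · (160 - 145.625) · 115 = 826.5625.
With the floor, 43 units are sold at 172. The supply price at q = 43 is 151, so PS = ½ · [(172 - 145.625) + (172 - 151)] · 43 = 1018.5625.
Change in producer surplus = 1018.5625 - 826.5625 = 192.

192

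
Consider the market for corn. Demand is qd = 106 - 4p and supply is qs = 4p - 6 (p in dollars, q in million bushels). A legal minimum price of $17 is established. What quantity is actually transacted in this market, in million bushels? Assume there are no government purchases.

38

Setting quantity demanded equal to quantity supplied, 106 - 4p = 4p - 6, gives p* = 14 and q* = 50.
The floor of 17 is above the equilibrium price 14, so it binds.
At p = 17: qd = 106 - 4·17 = 38 and qs = 4·17 - 6 = 62.
The quantity actually transacted is the short side, demand: 38.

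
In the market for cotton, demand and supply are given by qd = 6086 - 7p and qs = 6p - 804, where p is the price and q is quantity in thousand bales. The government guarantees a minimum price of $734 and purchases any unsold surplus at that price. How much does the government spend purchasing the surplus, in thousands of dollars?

Without the control the market clears where 6086 - 7p = 6p - 804, i.e. p* = 530 and q* = 2376.
Since 734 > 530, the floor is binding.
At p = 734: qd = 6086 - 7·734 = 948 and qs = 6·734 - 804 = 3600.
Surplus = qs - qd = 2652.
Government expenditure = surplus × support price = 2652 × 734 = 1946568.

1946568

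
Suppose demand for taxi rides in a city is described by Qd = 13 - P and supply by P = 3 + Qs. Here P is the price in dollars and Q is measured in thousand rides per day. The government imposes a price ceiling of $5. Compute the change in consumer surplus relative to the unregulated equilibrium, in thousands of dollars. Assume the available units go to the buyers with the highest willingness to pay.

Rearranging supply gives Qs = P - 3. In a free market, 13 - P = P - 3 gives the equilibrium P* = 8, Q* = 5.
Since 5 < 8, the ceiling is binding.
At P = 5: Qd = 13 - 5 = 8 and Qs = 5 - 3 = 2.
Consumer surplus without the control is ½ · (13 - 8) · 5 = 12.5.
With the ceiling, 2 units are sold at 5 (assume they go to the highest-value buyers). The demand price at Q = 2 is 11, so CS = ½ · [(13 - 5) + (11 - 5)] · 2 = 14.
Change in consumer surplus = 14 - 12.5 = 1.5.

1.5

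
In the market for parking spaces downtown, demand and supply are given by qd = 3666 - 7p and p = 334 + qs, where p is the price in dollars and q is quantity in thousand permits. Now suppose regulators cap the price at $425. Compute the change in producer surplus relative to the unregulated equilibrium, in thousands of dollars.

Rearranging supply gives qs = p - 334. Setting quantity demanded equal to quantity supplied, 3666 - 7p = p - 334, gives p* = 500 and q* = 166.
Since 425 < 500, the ceiling is binding.
At p = 425: qd = 3666 - 7·425 = 691 and qs = 425 - 334 = 91.
Producer surplus without the control is ½ · (500 - 334) · 166 = 13778.
With the ceiling, producers sell 91 units at 425, so PS = ½ · (425 - 334) · 91 = 4140.5.
Change in producer surplus = 4140.5 - 13778 = -9637.5.

-9637.5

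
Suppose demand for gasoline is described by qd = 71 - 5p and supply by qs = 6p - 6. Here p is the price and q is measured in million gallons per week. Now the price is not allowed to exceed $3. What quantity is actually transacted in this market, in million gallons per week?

12

In a free market, 71 - 5p = 6p - 6 gives the equilibrium p* = 7, q* = 36.
Since 3 < 7, the ceiling is binding.
At p = 3: qd = 71 - 5·3 = 56 and qs = 6·3 - 6 = 12.
The quantity actually transacted is the short side, supply: 12.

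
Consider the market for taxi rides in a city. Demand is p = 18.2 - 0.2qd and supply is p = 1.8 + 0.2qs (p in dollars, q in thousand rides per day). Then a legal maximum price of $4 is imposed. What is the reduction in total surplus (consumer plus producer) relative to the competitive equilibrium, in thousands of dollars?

180

Rearranging demand gives qd = 91 - 5p; rearranging supply gives qs = 5p - 9. Setting quantity demanded equal to quantity supplied, 91 - 5p = 5p - 9, gives p* = 10 and q* = 41.
The ceiling of 4 is below the equilibrium price 10, so it binds.
At p = 4: qd = 91 - 5·4 = 71 and qs = 5·4 - 9 = 11.
Quantity traded falls to 11. At q = 11 the demand price is (91 - 11)/5 = 16 and the supply price is (9 + 11)/5 = 4.
Deadweight loss = ½ · (16 - 4) · (41 - 11) = ½ · 12 · 30 = 180.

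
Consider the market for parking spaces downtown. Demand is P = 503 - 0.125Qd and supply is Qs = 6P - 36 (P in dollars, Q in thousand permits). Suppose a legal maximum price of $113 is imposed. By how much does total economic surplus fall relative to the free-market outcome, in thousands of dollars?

Rearranging demand gives Qd = 4024 - 8P. Without the control the market clears where 4024 - 8P = 6P - 36, i.e. P* = 290 and Q* = 1704.
Since 113 < 290, the ceiling is binding.
At P = 113: Qd = 4024 - 8·113 = 3120 and Qs = 6·113 - 36 = 642.
Quantity traded falls to 642. At Q = 642 the demand price is (4024 - 642)/8 = 422.75 and the supply price is (36 + 642)/6 = 113.
Deadweight loss = ½ · (422.75 - 113) · (1704 - 642) = ½ · 309.75 · 1062 = 164477.25.

164477.25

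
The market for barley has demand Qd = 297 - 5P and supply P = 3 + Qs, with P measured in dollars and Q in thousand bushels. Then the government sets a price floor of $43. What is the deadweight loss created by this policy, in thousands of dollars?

Rearranging supply gives Qs = P - 3. Without the control the market clears where 297 - 5P = P - 3, i.e. P* = 50 and Q* = 47.
The floor of 43 is below the equilibrium price 50, so it is not binding; the market clears at P* = 50, Q* = 47.
Since the control does not bind, no trades are prevented and deadweight loss is zero.

0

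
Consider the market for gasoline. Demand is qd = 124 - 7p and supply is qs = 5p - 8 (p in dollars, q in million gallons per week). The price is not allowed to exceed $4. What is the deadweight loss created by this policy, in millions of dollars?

210

In a free market, 124 - 7p = 5p - 8 gives the equilibrium p* = 11, q* = 47.
The ceiling of 4 is below the equilibrium price 11, so it binds.
At p = 4: qd = 124 - 7·4 = 96 and qs = 5·4 - 8 = 12.
Quantity traded falls to 12. At q = 12 the demand price is (124 - 12)/7 = 16 and the supply price is (8 + 12)/5 = 4.
Deadweight loss = ½ · (16 - 4) · (47 - 12) = ½ · 12 · 35 = 210.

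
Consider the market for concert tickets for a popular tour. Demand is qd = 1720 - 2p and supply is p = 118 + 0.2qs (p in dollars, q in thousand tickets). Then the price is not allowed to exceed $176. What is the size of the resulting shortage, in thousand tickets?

1078

Rearranging supply gives qs = 5p - 590. Setting quantity demanded equal to quantity supplied, 1720 - 2p = 5p - 590, gives p* = 330 and q* = 1060.
Because the ceiling (176) lies below the market-clearing price, it is binding.
At p = 176: qd = 1720 - 2·176 = 1368 and qs = 5·176 - 590 = 290.
Shortage = qd - qs = 1368 - 290 = 1078.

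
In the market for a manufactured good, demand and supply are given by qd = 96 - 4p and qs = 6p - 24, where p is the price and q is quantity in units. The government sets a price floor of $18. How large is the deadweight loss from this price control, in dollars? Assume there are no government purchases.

120

Setting quantity demanded equal to quantity supplied, 96 - 4p = 6p - 24, gives p* = 12 and q* = 48.
Because the floor (18) lies above the market-clearing price, it is binding.
At p = 18: qd = 96 - 4·18 = 24 and qs = 6·18 - 24 = 84.
Quantity traded falls to 24. At q = 24 the demand price is (96 - 24)/4 = 18 and the supply price is (24 + 24)/6 = 8.
Deadweight loss = ½ · (18 - 8) · (48 - 24) = ½ · 10 · 24 = 120.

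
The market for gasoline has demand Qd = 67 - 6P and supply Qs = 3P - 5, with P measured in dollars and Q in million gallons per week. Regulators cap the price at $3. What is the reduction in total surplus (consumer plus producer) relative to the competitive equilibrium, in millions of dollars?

56.25

Without the control the market clears where 67 - 6P = 3P - 5, i.e. P* = 8 and Q* = 19.
The ceiling of 3 is below the equilibrium price 8, so it binds.
At P = 3: Qd = 67 - 6·3 = 49 and Qs = 3·3 - 5 = 4.
Quantity traded falls to 4. At Q = 4 the demand price is (67 - 4)/6 = 10.5 and the supply price is (5 + 4)/3 = 3.
Deadweight loss = ½ · (10.5 - 3) · (19 - 4) = ½ · 7.5 · 15 = 56.25.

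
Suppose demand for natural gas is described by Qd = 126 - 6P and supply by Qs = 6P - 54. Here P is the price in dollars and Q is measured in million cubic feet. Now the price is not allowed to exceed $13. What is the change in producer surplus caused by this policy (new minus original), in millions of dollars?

-60

In a free market, 126 - 6P = 6P - 54 gives the equilibrium P* = 15, Q* = 36.
The ceiling of 13 is below the equilibrium price 15, so it binds.
At P = 13: Qd = 126 - 6·13 = 48 and Qs = 6·13 - 54 = 24.
Producer surplus without the control is ½ · (15 - 9) · 36 = 108.
With the ceiling, producers sell 24 units at 13, so PS = ½ · (13 - 9) · 24 = 48.
Change in producer surplus = 48 - 108 = -60.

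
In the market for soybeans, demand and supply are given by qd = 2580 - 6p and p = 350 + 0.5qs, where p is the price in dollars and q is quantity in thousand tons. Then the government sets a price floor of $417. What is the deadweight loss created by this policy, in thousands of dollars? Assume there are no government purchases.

588

Rearranging supply gives qs = 2p - 700. Without the control the market clears where 2580 - 6p = 2p - 700, i.e. p* = 410 and q* = 120.
The floor of 417 is above the equilibrium price 410, so it binds.
At p = 417: qd = 2580 - 6·417 = 78 and qs = 2·417 - 700 = 134.
Quantity traded falls to 78. At q = 78 the demand price is (2580 - 78)/6 = 417 and the supply price is (700 + 78)/2 = 389.
Deadweight loss = ½ · (417 - 389) · (120 - 78) = ½ · 28 · 42 = 588.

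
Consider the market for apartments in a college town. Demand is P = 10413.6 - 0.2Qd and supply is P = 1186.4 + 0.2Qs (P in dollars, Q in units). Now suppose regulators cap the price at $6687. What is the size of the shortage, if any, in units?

Rearranging demand gives Qd = 52068 - 5P; rearranging supply gives Qs = 5P - 5932. Setting quantity demanded equal to quantity supplied, 52068 - 5P = 5P - 5932, gives P* = 5800 and Q* = 23068.
Since 6687 is above P* = 5800, the ceiling does not bind and the free-market outcome prevails.
Since the control does not bind, there is no shortage.

0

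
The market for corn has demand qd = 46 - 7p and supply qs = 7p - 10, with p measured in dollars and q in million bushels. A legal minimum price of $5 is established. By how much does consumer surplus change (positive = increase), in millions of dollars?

-14.5

Without the control the market clears where 46 - 7p = 7p - 10, i.e. p* = 4 and q* = 18.
Because the floor (5) lies above the market-clearing price, it is binding.
At p = 5: qd = 46 - 7·5 = 11 and qs = 7·5 - 10 = 25.
Consumer surplus without the control is ½ · (46/7 - 4) · 18 = 162/7.
With the floor, consumers buy 11 units at 5, so CS = ½ · (46/7 - 5) · 11 = 121/14.
Change in consumer surplus = 121/14 - 162/7 = -14.5.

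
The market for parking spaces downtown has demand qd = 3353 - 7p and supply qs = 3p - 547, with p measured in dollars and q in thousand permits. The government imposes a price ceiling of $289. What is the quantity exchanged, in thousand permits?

Equilibrium: 3353 - 7p = 3p - 547, so 3900 = 10p and p* = 390, q* = 623.
The ceiling of 289 is below the equilibrium price 390, so it binds.
At p = 289: qd = 3353 - 7·289 = 1330 and qs = 3·289 - 547 = 320.
The quantity actually transacted is the short side, supply: 320.

320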